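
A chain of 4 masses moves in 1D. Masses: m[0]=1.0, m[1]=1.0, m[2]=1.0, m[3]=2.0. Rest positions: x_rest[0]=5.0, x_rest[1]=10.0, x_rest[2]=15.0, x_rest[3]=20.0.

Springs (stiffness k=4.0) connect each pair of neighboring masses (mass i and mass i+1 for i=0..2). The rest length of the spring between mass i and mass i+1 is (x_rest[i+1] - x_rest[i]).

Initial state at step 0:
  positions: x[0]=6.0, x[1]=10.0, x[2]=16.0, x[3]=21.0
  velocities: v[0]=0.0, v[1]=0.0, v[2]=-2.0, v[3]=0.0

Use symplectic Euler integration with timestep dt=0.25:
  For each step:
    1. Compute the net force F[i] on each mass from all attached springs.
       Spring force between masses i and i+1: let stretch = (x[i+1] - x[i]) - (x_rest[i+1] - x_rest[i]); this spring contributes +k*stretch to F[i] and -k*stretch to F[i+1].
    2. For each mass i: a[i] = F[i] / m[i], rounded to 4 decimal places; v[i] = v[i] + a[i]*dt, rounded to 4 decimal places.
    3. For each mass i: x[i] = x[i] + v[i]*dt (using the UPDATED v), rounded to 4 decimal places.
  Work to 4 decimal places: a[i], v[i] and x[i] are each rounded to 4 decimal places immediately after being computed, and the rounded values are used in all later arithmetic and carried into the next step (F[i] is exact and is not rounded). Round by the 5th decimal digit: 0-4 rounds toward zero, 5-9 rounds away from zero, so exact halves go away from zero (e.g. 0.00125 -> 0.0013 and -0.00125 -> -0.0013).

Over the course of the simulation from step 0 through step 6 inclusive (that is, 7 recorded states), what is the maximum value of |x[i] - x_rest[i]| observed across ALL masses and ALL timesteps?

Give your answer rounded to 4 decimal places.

Answer: 1.1510

Derivation:
Step 0: x=[6.0000 10.0000 16.0000 21.0000] v=[0.0000 0.0000 -2.0000 0.0000]
Step 1: x=[5.7500 10.5000 15.2500 21.0000] v=[-1.0000 2.0000 -3.0000 0.0000]
Step 2: x=[5.4375 11.0000 14.7500 20.9063] v=[-1.2500 2.0000 -2.0000 -0.3750]
Step 3: x=[5.2656 11.0469 14.8516 20.6680] v=[-0.6875 0.1875 0.4063 -0.9532]
Step 4: x=[5.2891 10.5996 15.4561 20.3277] v=[0.0938 -1.7891 2.4180 -1.3614]
Step 5: x=[5.3902 10.0388 16.0644 20.0034] v=[0.4043 -2.2431 2.4331 -1.2972]
Step 6: x=[5.4034 9.8223 16.1510 19.8117] v=[0.0529 -0.8661 0.3465 -0.7667]
Max displacement = 1.1510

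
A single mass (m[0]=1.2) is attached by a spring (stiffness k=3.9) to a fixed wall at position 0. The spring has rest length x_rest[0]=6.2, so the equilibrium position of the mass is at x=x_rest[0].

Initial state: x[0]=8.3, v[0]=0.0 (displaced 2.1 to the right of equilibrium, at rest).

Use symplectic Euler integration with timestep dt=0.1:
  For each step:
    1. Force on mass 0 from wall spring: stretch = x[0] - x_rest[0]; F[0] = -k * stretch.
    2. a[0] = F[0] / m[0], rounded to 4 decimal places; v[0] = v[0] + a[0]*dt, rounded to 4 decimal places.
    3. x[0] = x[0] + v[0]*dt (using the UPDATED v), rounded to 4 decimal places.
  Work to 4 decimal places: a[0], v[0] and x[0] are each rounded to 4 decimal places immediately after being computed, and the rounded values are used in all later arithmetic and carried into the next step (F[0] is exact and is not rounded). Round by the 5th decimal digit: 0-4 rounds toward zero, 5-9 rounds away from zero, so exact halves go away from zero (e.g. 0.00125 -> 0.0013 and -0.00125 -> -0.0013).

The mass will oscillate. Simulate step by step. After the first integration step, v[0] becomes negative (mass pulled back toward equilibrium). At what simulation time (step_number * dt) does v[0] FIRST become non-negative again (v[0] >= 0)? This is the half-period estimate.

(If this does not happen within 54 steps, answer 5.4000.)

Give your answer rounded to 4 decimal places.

Step 0: x=[8.3000] v=[0.0000]
Step 1: x=[8.2318] v=[-0.6825]
Step 2: x=[8.0975] v=[-1.3428]
Step 3: x=[7.9016] v=[-1.9595]
Step 4: x=[7.6504] v=[-2.5125]
Step 5: x=[7.3520] v=[-2.9839]
Step 6: x=[7.0162] v=[-3.3583]
Step 7: x=[6.6538] v=[-3.6236]
Step 8: x=[6.2767] v=[-3.7711]
Step 9: x=[5.8971] v=[-3.7960]
Step 10: x=[5.5273] v=[-3.6976]
Step 11: x=[5.1794] v=[-3.4790]
Step 12: x=[4.8647] v=[-3.1473]
Step 13: x=[4.5934] v=[-2.7133]
Step 14: x=[4.3743] v=[-2.1912]
Step 15: x=[4.2145] v=[-1.5979]
Step 16: x=[4.1192] v=[-0.9526]
Step 17: x=[4.0916] v=[-0.2763]
Step 18: x=[4.1325] v=[0.4089]
First v>=0 after going negative at step 18, time=1.8000

Answer: 1.8000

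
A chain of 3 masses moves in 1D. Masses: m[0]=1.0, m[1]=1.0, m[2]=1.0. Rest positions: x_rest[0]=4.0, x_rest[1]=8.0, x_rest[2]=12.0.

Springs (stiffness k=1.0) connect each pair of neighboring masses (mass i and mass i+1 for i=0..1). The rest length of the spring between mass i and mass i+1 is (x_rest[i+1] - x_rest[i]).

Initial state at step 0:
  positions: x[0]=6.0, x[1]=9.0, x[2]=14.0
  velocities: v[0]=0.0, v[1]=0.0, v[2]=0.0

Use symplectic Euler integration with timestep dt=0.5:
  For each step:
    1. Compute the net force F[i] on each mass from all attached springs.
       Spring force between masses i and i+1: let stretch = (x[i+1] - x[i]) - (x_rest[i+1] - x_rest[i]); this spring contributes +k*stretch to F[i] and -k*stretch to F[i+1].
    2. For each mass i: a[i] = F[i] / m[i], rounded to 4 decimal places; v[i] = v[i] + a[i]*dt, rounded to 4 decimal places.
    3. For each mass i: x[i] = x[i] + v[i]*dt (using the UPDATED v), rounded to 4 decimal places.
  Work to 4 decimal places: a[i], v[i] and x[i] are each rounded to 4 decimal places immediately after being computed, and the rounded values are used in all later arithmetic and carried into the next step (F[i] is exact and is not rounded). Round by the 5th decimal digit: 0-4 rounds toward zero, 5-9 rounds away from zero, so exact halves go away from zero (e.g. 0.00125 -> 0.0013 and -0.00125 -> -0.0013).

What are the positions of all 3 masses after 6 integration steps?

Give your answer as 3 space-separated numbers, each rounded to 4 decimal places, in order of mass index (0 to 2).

Step 0: x=[6.0000 9.0000 14.0000] v=[0.0000 0.0000 0.0000]
Step 1: x=[5.7500 9.5000 13.7500] v=[-0.5000 1.0000 -0.5000]
Step 2: x=[5.4375 10.1250 13.4375] v=[-0.6250 1.2500 -0.6250]
Step 3: x=[5.2969 10.4063 13.2969] v=[-0.2813 0.5625 -0.2813]
Step 4: x=[5.4336 10.1329 13.4336] v=[0.2734 -0.5469 0.2734]
Step 5: x=[5.7452 9.5098 13.7452] v=[0.6231 -1.2462 0.6231]
Step 6: x=[5.9979 9.0044 13.9979] v=[0.5054 -1.0108 0.5054]

Answer: 5.9979 9.0044 13.9979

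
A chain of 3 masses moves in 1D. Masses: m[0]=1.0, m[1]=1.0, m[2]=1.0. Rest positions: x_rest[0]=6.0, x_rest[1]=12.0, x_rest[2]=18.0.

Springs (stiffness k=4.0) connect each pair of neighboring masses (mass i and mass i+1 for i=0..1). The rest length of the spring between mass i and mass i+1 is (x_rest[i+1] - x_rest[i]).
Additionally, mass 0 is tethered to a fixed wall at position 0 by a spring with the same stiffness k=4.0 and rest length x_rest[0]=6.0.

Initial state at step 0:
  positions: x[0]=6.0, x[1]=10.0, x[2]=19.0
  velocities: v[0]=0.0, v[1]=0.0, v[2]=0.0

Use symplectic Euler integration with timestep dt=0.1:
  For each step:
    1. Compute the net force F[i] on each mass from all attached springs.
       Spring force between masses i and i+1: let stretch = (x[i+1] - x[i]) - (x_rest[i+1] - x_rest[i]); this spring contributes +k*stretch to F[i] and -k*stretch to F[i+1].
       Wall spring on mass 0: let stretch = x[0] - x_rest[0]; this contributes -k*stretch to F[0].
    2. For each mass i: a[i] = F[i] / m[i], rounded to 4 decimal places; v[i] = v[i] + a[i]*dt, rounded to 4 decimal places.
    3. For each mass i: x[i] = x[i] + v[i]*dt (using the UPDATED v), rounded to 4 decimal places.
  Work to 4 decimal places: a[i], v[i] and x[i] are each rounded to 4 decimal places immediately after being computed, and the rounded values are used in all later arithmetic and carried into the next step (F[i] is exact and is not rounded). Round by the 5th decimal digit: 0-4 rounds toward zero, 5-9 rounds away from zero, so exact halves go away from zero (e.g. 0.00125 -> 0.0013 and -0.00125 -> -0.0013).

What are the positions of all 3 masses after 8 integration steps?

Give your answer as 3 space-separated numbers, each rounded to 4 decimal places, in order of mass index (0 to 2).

Step 0: x=[6.0000 10.0000 19.0000] v=[0.0000 0.0000 0.0000]
Step 1: x=[5.9200 10.2000 18.8800] v=[-0.8000 2.0000 -1.2000]
Step 2: x=[5.7744 10.5760 18.6528] v=[-1.4560 3.7600 -2.2720]
Step 3: x=[5.5899 11.0830 18.3425] v=[-1.8451 5.0701 -3.1027]
Step 4: x=[5.4015 11.6607 17.9819] v=[-1.8838 5.7767 -3.6065]
Step 5: x=[5.2474 12.2409 17.6084] v=[-1.5407 5.8015 -3.7350]
Step 6: x=[5.1632 12.7560 17.2602] v=[-0.8423 5.1511 -3.4820]
Step 7: x=[5.1762 13.1476 16.9718] v=[0.1295 3.9157 -2.8837]
Step 8: x=[5.3010 13.3733 16.7705] v=[1.2476 2.2568 -2.0134]

Answer: 5.3010 13.3733 16.7705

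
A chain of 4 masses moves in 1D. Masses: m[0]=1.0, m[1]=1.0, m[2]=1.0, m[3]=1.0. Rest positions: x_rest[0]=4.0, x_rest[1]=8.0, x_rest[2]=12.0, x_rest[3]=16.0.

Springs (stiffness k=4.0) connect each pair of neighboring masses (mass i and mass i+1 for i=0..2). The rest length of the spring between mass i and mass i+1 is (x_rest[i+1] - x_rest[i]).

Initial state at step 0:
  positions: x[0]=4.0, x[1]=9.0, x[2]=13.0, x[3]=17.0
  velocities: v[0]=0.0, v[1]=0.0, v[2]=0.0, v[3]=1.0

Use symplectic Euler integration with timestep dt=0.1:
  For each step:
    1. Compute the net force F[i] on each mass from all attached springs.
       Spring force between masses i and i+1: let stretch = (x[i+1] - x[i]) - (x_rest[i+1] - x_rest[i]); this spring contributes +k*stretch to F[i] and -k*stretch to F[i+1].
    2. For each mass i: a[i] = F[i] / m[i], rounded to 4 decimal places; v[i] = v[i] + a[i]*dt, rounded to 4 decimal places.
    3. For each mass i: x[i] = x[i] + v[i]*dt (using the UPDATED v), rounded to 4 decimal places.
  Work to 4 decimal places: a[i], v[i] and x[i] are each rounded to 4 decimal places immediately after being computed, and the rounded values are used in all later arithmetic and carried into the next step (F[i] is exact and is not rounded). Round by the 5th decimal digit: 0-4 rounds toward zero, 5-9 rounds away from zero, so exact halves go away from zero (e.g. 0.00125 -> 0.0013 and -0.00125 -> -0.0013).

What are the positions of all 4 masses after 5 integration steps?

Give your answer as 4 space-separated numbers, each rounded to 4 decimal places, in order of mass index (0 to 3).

Step 0: x=[4.0000 9.0000 13.0000 17.0000] v=[0.0000 0.0000 0.0000 1.0000]
Step 1: x=[4.0400 8.9600 13.0000 17.1000] v=[0.4000 -0.4000 0.0000 1.0000]
Step 2: x=[4.1168 8.8848 13.0024 17.1960] v=[0.7680 -0.7520 0.0240 0.9600]
Step 3: x=[4.2243 8.7836 13.0078 17.2843] v=[1.0752 -1.0122 0.0544 0.8826]
Step 4: x=[4.3542 8.6690 13.0153 17.3615] v=[1.2989 -1.1462 0.0753 0.7720]
Step 5: x=[4.4967 8.5556 13.0228 17.4249] v=[1.4248 -1.1336 0.0753 0.6335]

Answer: 4.4967 8.5556 13.0228 17.4249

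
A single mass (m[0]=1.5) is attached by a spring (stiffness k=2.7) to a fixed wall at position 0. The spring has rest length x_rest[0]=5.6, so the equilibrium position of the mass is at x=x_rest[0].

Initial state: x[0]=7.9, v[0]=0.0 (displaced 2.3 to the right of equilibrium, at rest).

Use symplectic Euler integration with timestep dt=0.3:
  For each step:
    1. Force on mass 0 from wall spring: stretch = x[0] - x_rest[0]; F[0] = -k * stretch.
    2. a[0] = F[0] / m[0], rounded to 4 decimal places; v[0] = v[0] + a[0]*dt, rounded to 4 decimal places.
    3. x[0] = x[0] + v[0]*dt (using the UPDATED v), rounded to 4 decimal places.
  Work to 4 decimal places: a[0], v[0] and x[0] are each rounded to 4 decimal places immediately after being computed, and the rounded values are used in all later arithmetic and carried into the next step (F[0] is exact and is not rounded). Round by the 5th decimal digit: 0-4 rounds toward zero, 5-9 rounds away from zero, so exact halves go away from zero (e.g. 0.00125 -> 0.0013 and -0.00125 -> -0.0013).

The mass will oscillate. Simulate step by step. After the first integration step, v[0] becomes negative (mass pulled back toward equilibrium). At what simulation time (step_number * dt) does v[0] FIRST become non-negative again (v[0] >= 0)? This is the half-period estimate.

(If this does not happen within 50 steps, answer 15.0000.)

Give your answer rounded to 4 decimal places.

Answer: 2.4000

Derivation:
Step 0: x=[7.9000] v=[0.0000]
Step 1: x=[7.5274] v=[-1.2420]
Step 2: x=[6.8426] v=[-2.2828]
Step 3: x=[5.9565] v=[-2.9538]
Step 4: x=[5.0126] v=[-3.1463]
Step 5: x=[4.1639] v=[-2.8291]
Step 6: x=[3.5478] v=[-2.0536]
Step 7: x=[3.2642] v=[-0.9454]
Step 8: x=[3.3590] v=[0.3159]
First v>=0 after going negative at step 8, time=2.4000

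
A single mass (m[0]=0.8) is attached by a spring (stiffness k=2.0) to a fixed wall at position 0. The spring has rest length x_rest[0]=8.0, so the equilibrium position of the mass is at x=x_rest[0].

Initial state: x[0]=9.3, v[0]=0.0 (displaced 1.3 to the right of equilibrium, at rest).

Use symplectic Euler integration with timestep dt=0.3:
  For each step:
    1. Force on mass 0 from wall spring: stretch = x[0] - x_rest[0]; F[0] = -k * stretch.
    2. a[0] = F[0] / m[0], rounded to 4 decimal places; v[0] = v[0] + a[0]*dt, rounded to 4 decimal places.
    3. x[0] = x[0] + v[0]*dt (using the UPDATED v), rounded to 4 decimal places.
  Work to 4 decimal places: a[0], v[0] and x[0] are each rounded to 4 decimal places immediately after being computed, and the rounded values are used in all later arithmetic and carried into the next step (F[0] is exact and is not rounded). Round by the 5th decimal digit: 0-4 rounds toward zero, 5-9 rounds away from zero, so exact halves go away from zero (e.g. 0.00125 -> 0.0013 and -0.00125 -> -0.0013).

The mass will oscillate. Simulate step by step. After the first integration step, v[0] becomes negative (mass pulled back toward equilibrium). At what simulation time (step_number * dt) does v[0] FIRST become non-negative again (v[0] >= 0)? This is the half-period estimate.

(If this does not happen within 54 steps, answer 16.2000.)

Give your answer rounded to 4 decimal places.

Step 0: x=[9.3000] v=[0.0000]
Step 1: x=[9.0075] v=[-0.9750]
Step 2: x=[8.4883] v=[-1.7306]
Step 3: x=[7.8593] v=[-2.0968]
Step 4: x=[7.2619] v=[-1.9913]
Step 5: x=[6.8306] v=[-1.4377]
Step 6: x=[6.6624] v=[-0.5607]
Step 7: x=[6.7952] v=[0.4425]
First v>=0 after going negative at step 7, time=2.1000

Answer: 2.1000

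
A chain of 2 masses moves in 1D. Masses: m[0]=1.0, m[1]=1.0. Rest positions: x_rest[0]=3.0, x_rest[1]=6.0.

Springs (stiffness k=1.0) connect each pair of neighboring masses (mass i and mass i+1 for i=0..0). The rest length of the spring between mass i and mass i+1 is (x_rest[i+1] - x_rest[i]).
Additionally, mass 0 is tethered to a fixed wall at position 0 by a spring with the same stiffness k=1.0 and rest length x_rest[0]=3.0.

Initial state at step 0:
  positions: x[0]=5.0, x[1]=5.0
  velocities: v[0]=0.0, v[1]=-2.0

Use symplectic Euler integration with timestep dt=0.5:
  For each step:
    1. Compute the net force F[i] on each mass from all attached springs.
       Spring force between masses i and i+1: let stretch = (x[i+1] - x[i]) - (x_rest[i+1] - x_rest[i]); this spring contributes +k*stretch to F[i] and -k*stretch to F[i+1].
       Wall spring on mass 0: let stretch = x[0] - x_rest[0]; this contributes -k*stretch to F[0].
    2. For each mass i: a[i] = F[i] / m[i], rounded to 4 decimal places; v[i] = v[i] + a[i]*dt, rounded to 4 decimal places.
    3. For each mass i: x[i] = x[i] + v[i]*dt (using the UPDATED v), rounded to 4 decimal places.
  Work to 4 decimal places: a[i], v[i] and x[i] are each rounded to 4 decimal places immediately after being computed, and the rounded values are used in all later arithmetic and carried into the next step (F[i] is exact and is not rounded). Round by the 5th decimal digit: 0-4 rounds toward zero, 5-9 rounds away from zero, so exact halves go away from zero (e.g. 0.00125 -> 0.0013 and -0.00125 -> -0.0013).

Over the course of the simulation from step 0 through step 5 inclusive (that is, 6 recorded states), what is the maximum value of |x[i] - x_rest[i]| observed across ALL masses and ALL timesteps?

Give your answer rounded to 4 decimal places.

Answer: 3.1836

Derivation:
Step 0: x=[5.0000 5.0000] v=[0.0000 -2.0000]
Step 1: x=[3.7500 4.7500] v=[-2.5000 -0.5000]
Step 2: x=[1.8125 5.0000] v=[-3.8750 0.5000]
Step 3: x=[0.2188 5.2032] v=[-3.1875 0.4063]
Step 4: x=[-0.1836 4.9103] v=[-0.8047 -0.5859]
Step 5: x=[0.7335 4.0939] v=[1.8341 -1.6329]
Max displacement = 3.1836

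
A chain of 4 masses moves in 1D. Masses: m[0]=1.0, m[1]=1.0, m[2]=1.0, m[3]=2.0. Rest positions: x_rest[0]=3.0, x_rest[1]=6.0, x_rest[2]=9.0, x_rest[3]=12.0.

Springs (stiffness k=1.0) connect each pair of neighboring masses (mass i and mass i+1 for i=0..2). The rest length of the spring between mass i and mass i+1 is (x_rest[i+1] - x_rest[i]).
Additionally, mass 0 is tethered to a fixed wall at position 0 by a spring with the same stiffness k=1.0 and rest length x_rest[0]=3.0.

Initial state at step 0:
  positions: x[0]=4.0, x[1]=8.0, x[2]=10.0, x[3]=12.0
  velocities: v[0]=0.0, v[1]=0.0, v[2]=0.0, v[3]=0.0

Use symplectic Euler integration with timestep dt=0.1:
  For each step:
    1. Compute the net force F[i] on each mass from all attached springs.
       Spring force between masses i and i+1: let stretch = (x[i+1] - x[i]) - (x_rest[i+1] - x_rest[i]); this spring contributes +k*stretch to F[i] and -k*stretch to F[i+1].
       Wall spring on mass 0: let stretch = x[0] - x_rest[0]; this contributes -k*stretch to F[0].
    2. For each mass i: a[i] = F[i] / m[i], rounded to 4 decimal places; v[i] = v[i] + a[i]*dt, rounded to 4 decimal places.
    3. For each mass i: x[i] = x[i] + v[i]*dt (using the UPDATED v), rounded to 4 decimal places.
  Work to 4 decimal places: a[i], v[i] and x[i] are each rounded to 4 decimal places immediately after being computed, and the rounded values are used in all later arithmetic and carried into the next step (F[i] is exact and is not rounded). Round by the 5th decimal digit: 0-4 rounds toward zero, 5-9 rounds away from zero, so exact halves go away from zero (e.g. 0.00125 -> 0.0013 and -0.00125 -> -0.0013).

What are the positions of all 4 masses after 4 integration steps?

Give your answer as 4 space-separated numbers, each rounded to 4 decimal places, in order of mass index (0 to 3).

Step 0: x=[4.0000 8.0000 10.0000 12.0000] v=[0.0000 0.0000 0.0000 0.0000]
Step 1: x=[4.0000 7.9800 10.0000 12.0050] v=[0.0000 -0.2000 0.0000 0.0500]
Step 2: x=[3.9998 7.9404 9.9999 12.0150] v=[-0.0020 -0.3960 -0.0015 0.0998]
Step 3: x=[3.9990 7.8820 9.9993 12.0299] v=[-0.0079 -0.5841 -0.0059 0.1491]
Step 4: x=[3.9971 7.8059 9.9978 12.0497] v=[-0.0195 -0.7607 -0.0146 0.1976]

Answer: 3.9971 7.8059 9.9978 12.0497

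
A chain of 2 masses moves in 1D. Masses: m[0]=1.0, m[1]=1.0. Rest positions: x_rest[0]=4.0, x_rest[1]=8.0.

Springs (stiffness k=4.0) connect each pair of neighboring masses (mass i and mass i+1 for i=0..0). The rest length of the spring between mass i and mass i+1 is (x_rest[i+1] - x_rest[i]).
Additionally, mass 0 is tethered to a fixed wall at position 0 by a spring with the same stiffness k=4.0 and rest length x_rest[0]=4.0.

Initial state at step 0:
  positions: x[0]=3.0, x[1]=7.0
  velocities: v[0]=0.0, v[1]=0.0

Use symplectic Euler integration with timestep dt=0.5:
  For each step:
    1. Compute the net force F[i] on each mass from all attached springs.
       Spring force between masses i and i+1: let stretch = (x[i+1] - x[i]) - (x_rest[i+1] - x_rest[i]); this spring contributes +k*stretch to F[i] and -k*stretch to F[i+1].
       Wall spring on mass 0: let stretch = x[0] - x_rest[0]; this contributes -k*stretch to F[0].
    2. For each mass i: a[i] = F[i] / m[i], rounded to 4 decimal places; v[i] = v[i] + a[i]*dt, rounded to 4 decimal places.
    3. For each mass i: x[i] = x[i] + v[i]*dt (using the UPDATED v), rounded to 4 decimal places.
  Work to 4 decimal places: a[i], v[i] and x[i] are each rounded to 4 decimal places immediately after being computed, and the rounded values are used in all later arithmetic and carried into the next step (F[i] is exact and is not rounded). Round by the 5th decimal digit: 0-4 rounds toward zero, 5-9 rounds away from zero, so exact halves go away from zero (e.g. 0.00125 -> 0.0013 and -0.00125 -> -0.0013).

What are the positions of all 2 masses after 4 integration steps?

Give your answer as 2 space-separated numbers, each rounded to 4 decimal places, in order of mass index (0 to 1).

Answer: 5.0000 9.0000

Derivation:
Step 0: x=[3.0000 7.0000] v=[0.0000 0.0000]
Step 1: x=[4.0000 7.0000] v=[2.0000 0.0000]
Step 2: x=[4.0000 8.0000] v=[0.0000 2.0000]
Step 3: x=[4.0000 9.0000] v=[0.0000 2.0000]
Step 4: x=[5.0000 9.0000] v=[2.0000 0.0000]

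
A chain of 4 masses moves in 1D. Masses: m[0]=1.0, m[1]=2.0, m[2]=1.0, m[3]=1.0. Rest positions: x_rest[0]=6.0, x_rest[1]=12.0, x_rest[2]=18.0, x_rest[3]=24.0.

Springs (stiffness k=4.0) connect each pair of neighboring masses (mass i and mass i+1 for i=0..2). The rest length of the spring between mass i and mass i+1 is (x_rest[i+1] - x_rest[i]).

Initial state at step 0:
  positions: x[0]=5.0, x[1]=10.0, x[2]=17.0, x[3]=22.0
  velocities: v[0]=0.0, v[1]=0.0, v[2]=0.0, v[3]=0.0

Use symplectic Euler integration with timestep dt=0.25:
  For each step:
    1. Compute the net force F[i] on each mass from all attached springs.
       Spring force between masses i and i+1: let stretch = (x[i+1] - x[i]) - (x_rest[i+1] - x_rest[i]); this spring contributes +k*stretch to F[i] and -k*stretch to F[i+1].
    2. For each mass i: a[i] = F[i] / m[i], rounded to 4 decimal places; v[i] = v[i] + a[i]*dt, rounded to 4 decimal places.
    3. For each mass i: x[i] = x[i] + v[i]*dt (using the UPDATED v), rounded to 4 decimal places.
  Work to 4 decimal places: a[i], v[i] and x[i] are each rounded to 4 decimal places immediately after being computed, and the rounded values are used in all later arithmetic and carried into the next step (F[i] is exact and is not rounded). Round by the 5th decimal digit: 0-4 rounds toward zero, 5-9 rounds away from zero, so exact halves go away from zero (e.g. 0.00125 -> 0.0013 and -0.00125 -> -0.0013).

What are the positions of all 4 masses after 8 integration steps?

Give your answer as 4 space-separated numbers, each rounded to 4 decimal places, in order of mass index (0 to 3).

Answer: 4.5956 10.0806 16.7604 22.4830

Derivation:
Step 0: x=[5.0000 10.0000 17.0000 22.0000] v=[0.0000 0.0000 0.0000 0.0000]
Step 1: x=[4.7500 10.2500 16.5000 22.2500] v=[-1.0000 1.0000 -2.0000 1.0000]
Step 2: x=[4.3750 10.5938 15.8750 22.5625] v=[-1.5000 1.3750 -2.5000 1.2500]
Step 3: x=[4.0547 10.8204 15.6016 22.7031] v=[-1.2812 0.9062 -1.0937 0.5625]
Step 4: x=[3.9258 10.7989 15.9083 22.5684] v=[-0.5155 -0.0861 1.2266 -0.5390]
Step 5: x=[4.0152 10.5569 16.6026 22.2686] v=[0.3576 -0.9680 2.7773 -1.1991]
Step 6: x=[4.2400 10.2529 17.2020 22.0523] v=[0.8993 -1.2160 2.3976 -0.8651]
Step 7: x=[4.4681 10.0659 17.2767 22.1235] v=[0.9122 -0.7479 0.2988 0.2846]
Step 8: x=[4.5956 10.0806 16.7604 22.4830] v=[0.5100 0.0586 -2.0652 1.4378]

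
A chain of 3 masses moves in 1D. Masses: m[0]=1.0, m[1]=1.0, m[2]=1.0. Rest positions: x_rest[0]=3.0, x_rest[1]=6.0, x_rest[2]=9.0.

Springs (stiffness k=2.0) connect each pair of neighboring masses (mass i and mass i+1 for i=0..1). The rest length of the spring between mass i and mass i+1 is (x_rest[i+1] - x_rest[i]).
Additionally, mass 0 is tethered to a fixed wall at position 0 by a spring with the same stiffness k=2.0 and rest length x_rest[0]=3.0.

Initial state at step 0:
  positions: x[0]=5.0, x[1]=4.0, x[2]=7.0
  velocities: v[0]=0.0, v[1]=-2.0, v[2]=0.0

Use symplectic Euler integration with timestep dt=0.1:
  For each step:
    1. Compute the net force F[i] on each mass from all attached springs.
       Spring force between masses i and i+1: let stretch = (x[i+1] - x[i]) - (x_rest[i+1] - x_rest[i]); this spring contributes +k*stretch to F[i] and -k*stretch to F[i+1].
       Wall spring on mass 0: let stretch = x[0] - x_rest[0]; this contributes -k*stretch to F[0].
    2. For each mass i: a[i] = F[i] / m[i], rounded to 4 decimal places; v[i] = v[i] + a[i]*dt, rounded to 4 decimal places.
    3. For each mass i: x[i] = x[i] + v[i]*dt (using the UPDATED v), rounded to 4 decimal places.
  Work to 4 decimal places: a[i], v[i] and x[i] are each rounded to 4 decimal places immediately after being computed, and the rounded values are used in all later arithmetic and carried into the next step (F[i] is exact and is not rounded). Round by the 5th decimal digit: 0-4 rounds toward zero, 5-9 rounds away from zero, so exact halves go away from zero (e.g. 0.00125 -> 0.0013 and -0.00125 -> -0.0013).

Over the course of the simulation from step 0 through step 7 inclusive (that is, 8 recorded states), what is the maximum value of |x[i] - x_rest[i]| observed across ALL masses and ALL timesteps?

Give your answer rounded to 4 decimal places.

Answer: 2.1576

Derivation:
Step 0: x=[5.0000 4.0000 7.0000] v=[0.0000 -2.0000 0.0000]
Step 1: x=[4.8800 3.8800 7.0000] v=[-1.2000 -1.2000 0.0000]
Step 2: x=[4.6424 3.8424 6.9976] v=[-2.3760 -0.3760 -0.0240]
Step 3: x=[4.2960 3.8839 6.9921] v=[-3.4645 0.4150 -0.0550]
Step 4: x=[3.8554 3.9958 6.9844] v=[-4.4061 1.1191 -0.0766]
Step 5: x=[3.3405 4.1647 6.9770] v=[-5.1491 1.6887 -0.0743]
Step 6: x=[2.7753 4.3733 6.9733] v=[-5.6524 2.0863 -0.0368]
Step 7: x=[2.1865 4.6020 6.9776] v=[-5.8879 2.2867 0.0432]
Max displacement = 2.1576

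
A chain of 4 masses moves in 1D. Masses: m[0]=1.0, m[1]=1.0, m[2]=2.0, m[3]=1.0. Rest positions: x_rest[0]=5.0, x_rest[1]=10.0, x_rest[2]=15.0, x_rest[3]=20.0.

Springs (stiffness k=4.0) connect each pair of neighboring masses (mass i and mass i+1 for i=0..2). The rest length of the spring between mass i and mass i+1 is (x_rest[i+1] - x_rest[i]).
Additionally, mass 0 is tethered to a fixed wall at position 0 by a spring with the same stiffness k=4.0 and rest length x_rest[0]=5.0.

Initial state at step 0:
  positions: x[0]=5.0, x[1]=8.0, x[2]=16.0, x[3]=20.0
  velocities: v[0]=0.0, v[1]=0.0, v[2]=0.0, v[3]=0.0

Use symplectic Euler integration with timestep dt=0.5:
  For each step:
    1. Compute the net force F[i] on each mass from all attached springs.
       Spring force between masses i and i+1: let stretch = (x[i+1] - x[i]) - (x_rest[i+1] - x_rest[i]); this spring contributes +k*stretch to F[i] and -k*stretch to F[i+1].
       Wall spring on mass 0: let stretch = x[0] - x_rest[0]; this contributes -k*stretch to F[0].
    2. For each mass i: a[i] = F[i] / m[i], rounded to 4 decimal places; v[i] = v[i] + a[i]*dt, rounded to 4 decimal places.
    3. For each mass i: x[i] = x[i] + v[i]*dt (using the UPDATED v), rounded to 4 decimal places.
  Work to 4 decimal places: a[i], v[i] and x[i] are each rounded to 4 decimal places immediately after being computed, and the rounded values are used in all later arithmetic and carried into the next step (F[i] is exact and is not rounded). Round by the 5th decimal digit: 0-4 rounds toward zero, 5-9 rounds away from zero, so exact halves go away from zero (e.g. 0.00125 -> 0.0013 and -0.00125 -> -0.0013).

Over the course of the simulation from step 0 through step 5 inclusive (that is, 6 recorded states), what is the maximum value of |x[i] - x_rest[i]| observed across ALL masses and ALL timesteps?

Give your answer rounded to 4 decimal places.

Step 0: x=[5.0000 8.0000 16.0000 20.0000] v=[0.0000 0.0000 0.0000 0.0000]
Step 1: x=[3.0000 13.0000 14.0000 21.0000] v=[-4.0000 10.0000 -4.0000 2.0000]
Step 2: x=[8.0000 9.0000 15.0000 20.0000] v=[10.0000 -8.0000 2.0000 -2.0000]
Step 3: x=[6.0000 10.0000 15.5000 19.0000] v=[-4.0000 2.0000 1.0000 -2.0000]
Step 4: x=[2.0000 12.5000 15.0000 19.5000] v=[-8.0000 5.0000 -1.0000 1.0000]
Step 5: x=[6.5000 7.0000 15.5000 20.5000] v=[9.0000 -11.0000 1.0000 2.0000]
Max displacement = 3.0000

Answer: 3.0000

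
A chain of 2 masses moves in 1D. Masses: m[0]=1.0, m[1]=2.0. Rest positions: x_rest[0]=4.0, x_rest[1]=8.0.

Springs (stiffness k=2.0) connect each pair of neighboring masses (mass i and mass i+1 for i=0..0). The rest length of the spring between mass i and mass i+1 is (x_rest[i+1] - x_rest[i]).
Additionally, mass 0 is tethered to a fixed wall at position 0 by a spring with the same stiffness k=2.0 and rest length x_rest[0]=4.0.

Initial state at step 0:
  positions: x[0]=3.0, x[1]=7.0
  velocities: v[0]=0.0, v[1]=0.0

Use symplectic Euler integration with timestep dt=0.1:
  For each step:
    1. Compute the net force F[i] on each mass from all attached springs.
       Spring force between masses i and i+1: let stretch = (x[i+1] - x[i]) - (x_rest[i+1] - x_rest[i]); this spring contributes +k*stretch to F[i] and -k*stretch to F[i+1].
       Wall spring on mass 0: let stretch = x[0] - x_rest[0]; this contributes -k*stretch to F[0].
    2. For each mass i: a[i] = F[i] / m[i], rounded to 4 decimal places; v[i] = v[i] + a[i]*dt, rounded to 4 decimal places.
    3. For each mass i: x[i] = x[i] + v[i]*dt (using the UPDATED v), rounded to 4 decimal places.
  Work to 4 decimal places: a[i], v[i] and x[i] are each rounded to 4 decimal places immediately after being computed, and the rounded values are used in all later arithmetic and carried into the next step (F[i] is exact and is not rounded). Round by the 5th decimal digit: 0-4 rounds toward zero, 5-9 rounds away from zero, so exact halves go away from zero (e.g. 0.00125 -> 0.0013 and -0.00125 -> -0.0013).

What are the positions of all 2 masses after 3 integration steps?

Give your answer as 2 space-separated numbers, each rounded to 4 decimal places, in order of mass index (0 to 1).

Step 0: x=[3.0000 7.0000] v=[0.0000 0.0000]
Step 1: x=[3.0200 7.0000] v=[0.2000 0.0000]
Step 2: x=[3.0592 7.0002] v=[0.3920 0.0020]
Step 3: x=[3.1160 7.0010] v=[0.5684 0.0079]

Answer: 3.1160 7.0010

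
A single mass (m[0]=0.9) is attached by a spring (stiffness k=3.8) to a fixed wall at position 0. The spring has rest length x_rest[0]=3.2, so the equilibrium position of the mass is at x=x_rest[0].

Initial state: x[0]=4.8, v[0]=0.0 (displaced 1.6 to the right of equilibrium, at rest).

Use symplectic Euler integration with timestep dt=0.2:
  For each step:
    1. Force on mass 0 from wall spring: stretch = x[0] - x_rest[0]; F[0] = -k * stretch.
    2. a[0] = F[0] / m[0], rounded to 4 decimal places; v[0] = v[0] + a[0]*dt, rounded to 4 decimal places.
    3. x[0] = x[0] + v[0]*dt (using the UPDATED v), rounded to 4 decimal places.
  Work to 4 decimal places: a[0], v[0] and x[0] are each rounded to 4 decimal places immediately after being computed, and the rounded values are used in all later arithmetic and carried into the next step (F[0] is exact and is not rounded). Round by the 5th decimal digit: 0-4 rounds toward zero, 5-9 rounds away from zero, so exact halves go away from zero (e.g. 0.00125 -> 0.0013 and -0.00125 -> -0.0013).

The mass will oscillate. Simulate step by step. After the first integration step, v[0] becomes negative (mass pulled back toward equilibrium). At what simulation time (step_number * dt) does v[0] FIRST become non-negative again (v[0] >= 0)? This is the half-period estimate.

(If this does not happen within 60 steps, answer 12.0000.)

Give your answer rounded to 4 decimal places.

Answer: 1.6000

Derivation:
Step 0: x=[4.8000] v=[0.0000]
Step 1: x=[4.5298] v=[-1.3511]
Step 2: x=[4.0350] v=[-2.4740]
Step 3: x=[3.3992] v=[-3.1791]
Step 4: x=[2.7297] v=[-3.3473]
Step 5: x=[2.1397] v=[-2.9502]
Step 6: x=[1.7287] v=[-2.0548]
Step 7: x=[1.5662] v=[-0.8124]
Step 8: x=[1.6797] v=[0.5673]
First v>=0 after going negative at step 8, time=1.6000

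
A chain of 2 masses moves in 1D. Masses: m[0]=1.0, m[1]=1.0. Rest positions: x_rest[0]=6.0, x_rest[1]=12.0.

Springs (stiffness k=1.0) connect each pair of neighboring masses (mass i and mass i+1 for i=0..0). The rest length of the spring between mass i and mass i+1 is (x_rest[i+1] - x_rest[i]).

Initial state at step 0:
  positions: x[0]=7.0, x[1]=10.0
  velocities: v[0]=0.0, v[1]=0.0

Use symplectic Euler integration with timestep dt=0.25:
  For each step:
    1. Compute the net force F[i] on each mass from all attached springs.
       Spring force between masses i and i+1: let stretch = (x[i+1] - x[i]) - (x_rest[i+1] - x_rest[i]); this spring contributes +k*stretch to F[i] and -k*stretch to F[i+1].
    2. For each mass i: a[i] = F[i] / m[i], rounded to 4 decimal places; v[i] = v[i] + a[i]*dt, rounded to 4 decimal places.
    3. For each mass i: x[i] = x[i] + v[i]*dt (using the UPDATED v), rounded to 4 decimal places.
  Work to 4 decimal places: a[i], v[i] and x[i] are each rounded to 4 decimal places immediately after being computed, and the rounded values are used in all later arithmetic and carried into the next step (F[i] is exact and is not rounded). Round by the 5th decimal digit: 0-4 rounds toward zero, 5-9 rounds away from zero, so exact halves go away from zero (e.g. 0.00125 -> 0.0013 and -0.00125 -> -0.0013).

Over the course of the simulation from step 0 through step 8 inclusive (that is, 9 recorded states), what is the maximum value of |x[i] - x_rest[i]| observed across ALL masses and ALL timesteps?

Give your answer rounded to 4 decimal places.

Answer: 2.0129

Derivation:
Step 0: x=[7.0000 10.0000] v=[0.0000 0.0000]
Step 1: x=[6.8125 10.1875] v=[-0.7500 0.7500]
Step 2: x=[6.4609 10.5391] v=[-1.4063 1.4063]
Step 3: x=[5.9892 11.0108] v=[-1.8868 1.8868]
Step 4: x=[5.4564 11.5437] v=[-2.1314 2.1314]
Step 5: x=[4.9290 12.0711] v=[-2.1096 2.1096]
Step 6: x=[4.4730 12.5271] v=[-1.8241 1.8241]
Step 7: x=[4.1454 12.8548] v=[-1.3106 1.3106]
Step 8: x=[3.9871 13.0131] v=[-0.6333 0.6333]
Max displacement = 2.0129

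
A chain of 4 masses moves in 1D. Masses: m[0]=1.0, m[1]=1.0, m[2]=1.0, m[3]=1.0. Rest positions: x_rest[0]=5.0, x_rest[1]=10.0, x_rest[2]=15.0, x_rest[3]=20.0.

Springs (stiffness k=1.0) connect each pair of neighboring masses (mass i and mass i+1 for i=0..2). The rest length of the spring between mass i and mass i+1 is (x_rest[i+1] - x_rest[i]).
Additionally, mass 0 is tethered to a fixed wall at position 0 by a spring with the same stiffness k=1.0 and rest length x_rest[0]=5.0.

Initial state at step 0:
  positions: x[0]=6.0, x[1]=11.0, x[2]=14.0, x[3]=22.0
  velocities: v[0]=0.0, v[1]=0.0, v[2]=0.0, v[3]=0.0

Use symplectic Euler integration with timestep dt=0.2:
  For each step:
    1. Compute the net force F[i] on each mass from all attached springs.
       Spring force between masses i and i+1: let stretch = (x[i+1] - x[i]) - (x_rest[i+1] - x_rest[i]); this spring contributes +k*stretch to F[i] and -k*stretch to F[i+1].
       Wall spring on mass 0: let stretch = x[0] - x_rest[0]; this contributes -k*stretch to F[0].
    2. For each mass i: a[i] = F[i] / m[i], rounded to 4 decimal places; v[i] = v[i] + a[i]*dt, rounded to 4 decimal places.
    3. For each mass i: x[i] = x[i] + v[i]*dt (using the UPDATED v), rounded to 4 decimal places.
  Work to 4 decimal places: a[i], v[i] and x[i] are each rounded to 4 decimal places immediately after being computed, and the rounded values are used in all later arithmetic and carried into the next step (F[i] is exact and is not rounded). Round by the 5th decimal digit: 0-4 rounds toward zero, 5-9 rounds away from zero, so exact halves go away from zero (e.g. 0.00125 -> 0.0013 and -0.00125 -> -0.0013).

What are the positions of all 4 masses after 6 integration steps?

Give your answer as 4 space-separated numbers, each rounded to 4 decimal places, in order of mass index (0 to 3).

Answer: 5.1979 10.0623 16.7510 20.2600

Derivation:
Step 0: x=[6.0000 11.0000 14.0000 22.0000] v=[0.0000 0.0000 0.0000 0.0000]
Step 1: x=[5.9600 10.9200 14.2000 21.8800] v=[-0.2000 -0.4000 1.0000 -0.6000]
Step 2: x=[5.8800 10.7728 14.5760 21.6528] v=[-0.4000 -0.7360 1.8800 -1.1360]
Step 3: x=[5.7605 10.5820 15.0829 21.3425] v=[-0.5974 -0.9539 2.5347 -1.5514]
Step 4: x=[5.6035 10.3784 15.6602 20.9818] v=[-0.7852 -1.0180 2.8864 -1.8033]
Step 5: x=[5.4133 10.1951 16.2391 20.6083] v=[-0.9509 -0.9166 2.8944 -1.8676]
Step 6: x=[5.1979 10.0623 16.7510 20.2600] v=[-1.0772 -0.6642 2.5594 -1.7414]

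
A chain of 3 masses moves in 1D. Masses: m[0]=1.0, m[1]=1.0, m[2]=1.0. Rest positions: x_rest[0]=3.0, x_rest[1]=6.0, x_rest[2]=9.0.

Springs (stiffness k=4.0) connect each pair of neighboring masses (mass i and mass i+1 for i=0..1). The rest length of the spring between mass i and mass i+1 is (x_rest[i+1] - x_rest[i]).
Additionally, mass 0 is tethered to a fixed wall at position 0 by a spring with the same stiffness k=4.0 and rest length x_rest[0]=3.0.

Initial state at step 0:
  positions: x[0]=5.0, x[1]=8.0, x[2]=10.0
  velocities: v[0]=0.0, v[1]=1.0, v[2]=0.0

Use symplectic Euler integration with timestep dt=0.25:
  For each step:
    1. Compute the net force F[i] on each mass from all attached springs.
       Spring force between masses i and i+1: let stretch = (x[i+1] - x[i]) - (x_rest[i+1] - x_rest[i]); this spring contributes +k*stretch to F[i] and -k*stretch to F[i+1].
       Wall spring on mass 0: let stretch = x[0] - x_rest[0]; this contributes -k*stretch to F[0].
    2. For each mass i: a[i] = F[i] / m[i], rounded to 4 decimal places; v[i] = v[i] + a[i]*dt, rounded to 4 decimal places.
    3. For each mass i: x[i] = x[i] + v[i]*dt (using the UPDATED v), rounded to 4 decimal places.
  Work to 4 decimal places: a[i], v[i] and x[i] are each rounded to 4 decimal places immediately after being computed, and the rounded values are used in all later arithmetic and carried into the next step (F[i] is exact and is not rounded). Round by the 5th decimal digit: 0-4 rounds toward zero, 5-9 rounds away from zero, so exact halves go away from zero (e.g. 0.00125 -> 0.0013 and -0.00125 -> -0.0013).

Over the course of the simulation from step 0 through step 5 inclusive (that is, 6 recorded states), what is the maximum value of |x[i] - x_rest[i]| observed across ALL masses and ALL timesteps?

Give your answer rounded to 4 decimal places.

Answer: 2.3164

Derivation:
Step 0: x=[5.0000 8.0000 10.0000] v=[0.0000 1.0000 0.0000]
Step 1: x=[4.5000 8.0000 10.2500] v=[-2.0000 0.0000 1.0000]
Step 2: x=[3.7500 7.6875 10.6875] v=[-3.0000 -1.2500 1.7500]
Step 3: x=[3.0469 7.1406 11.1250] v=[-2.8125 -2.1875 1.7500]
Step 4: x=[2.6055 6.5664 11.3164] v=[-1.7657 -2.2968 0.7656]
Step 5: x=[2.5029 6.1895 11.0703] v=[-0.4103 -1.5077 -0.9844]
Max displacement = 2.3164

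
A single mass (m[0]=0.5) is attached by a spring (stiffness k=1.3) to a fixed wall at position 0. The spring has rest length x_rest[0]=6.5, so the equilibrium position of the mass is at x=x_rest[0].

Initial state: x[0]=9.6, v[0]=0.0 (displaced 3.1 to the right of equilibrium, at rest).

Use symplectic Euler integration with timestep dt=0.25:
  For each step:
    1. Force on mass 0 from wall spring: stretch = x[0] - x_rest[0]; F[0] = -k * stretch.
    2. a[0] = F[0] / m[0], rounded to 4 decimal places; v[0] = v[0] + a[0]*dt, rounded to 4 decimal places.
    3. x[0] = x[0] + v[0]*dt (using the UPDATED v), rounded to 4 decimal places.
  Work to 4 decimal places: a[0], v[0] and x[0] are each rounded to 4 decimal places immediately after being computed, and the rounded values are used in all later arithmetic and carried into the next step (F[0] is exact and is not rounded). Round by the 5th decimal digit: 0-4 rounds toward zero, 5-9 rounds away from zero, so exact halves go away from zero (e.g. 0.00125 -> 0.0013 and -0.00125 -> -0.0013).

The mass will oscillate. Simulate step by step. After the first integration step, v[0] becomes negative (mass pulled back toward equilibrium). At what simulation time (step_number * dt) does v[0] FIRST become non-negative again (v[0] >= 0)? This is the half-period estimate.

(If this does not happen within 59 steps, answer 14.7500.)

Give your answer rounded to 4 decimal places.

Step 0: x=[9.6000] v=[0.0000]
Step 1: x=[9.0963] v=[-2.0150]
Step 2: x=[8.1707] v=[-3.7026]
Step 3: x=[6.9736] v=[-4.7886]
Step 4: x=[5.6995] v=[-5.0965]
Step 5: x=[4.5555] v=[-4.5762]
Step 6: x=[3.7274] v=[-3.3123]
Step 7: x=[3.3499] v=[-1.5101]
Step 8: x=[3.4843] v=[0.5375]
First v>=0 after going negative at step 8, time=2.0000

Answer: 2.0000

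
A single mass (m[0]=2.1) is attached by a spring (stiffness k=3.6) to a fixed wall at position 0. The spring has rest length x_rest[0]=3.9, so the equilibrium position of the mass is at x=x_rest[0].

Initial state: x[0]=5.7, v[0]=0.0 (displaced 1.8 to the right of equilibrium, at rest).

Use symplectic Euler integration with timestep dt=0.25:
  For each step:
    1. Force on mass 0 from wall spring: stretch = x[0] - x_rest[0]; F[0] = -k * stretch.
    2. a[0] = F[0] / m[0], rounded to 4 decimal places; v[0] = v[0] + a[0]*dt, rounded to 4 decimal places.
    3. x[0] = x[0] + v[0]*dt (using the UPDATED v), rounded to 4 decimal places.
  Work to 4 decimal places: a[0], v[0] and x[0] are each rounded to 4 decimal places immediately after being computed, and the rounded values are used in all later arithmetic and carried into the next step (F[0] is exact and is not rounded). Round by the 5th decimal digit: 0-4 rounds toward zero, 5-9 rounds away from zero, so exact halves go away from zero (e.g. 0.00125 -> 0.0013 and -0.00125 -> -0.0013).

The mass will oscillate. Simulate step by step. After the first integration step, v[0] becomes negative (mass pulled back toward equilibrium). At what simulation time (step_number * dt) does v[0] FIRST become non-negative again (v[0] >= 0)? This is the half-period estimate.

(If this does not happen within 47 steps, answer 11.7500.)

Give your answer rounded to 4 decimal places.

Step 0: x=[5.7000] v=[0.0000]
Step 1: x=[5.5072] v=[-0.7714]
Step 2: x=[5.1422] v=[-1.4602]
Step 3: x=[4.6441] v=[-1.9926]
Step 4: x=[4.0662] v=[-2.3115]
Step 5: x=[3.4705] v=[-2.3827]
Step 6: x=[2.9209] v=[-2.1986]
Step 7: x=[2.4762] v=[-1.7790]
Step 8: x=[2.1840] v=[-1.1688]
Step 9: x=[2.0757] v=[-0.4334]
Step 10: x=[2.1628] v=[0.3485]
First v>=0 after going negative at step 10, time=2.5000

Answer: 2.5000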